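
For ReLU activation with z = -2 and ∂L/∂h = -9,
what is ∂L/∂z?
∂L/∂z = 0

h = ReLU(-2) = 0
Since z < 0: ∂h/∂z = 0
∂L/∂z = ∂L/∂h · ∂h/∂z = -9 × 0 = 0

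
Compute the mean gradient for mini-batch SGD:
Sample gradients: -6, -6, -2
Average gradient = -4.667

Average = (1/3)(-6 + -6 + -2) = -14/3 = -4.667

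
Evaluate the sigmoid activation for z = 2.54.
0.9269

sigmoid(2.54) = 1/(1 + e^(-2.54)) = 1/(1 + 0.07887) = 0.9269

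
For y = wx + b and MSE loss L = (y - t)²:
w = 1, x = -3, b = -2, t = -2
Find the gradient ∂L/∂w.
∂L/∂w = 18

y = wx + b = (1)(-3) + -2 = -5
∂L/∂y = 2(y - t) = 2(-5 - -2) = -6
∂y/∂w = x = -3
∂L/∂w = ∂L/∂y · ∂y/∂w = -6 × -3 = 18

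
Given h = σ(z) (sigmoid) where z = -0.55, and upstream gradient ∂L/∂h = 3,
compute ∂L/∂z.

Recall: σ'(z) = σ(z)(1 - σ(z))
∂L/∂z = 0.696

σ(-0.55) = 0.3659
σ'(-0.55) = σ(-0.55)(1 - σ(-0.55)) = 0.3659 × 0.6341 = 0.232
∂L/∂z = ∂L/∂h · σ'(z) = 3 × 0.232 = 0.696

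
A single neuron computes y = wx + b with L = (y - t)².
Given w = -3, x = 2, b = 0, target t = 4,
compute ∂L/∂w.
∂L/∂w = -40

y = wx + b = (-3)(2) + 0 = -6
∂L/∂y = 2(y - t) = 2(-6 - 4) = -20
∂y/∂w = x = 2
∂L/∂w = ∂L/∂y · ∂y/∂w = -20 × 2 = -40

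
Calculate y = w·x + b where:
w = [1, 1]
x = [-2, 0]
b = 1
y = -1

y = (1)(-2) + (1)(0) + 1 = -1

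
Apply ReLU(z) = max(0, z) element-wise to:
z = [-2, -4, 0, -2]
h = [0, 0, 0, 0]

ReLU applied element-wise: max(0,-2)=0, max(0,-4)=0, max(0,0)=0, max(0,-2)=0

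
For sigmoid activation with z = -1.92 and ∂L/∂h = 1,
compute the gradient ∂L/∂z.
∂L/∂z = 0.1115

σ(-1.92) = 0.1279
σ'(-1.92) = σ(-1.92)(1 - σ(-1.92)) = 0.1279 × 0.8721 = 0.1115
∂L/∂z = ∂L/∂h · σ'(z) = 1 × 0.1115 = 0.1115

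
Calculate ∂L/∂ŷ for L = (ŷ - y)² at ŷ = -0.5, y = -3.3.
∂L/∂ŷ = 5.6

∂L/∂ŷ = 2(ŷ - y) = 2(-0.5 - -3.3) = 2(2.8) = 5.6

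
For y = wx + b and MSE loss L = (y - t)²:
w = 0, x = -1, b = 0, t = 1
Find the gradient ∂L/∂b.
∂L/∂b = -2

y = wx + b = (0)(-1) + 0 = 0
∂L/∂y = 2(y - t) = 2(0 - 1) = -2
∂y/∂b = 1
∂L/∂b = ∂L/∂y · ∂y/∂b = -2 × 1 = -2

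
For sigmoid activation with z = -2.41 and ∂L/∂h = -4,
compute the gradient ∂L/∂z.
∂L/∂z = -0.3025

σ(-2.41) = 0.08241
σ'(-2.41) = σ(-2.41)(1 - σ(-2.41)) = 0.08241 × 0.9176 = 0.07562
∂L/∂z = ∂L/∂h · σ'(z) = -4 × 0.07562 = -0.3025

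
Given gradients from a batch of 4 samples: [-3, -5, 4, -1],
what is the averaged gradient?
Average gradient = -1.25

Average = (1/4)(-3 + -5 + 4 + -1) = -5/4 = -1.25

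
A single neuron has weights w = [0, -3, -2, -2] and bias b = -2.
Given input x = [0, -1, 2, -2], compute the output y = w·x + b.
y = 1

y = (0)(0) + (-3)(-1) + (-2)(2) + (-2)(-2) + -2 = 1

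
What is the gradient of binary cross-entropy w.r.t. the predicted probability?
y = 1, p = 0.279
∂L/∂p = -3.584

∂L/∂p = -y/p + (1-y)/(1-p) = -1/0.279 + 0 = -3.584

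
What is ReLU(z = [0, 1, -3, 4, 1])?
h = [0, 1, 0, 4, 1]

ReLU applied element-wise: max(0,0)=0, max(0,1)=1, max(0,-3)=0, max(0,4)=4, max(0,1)=1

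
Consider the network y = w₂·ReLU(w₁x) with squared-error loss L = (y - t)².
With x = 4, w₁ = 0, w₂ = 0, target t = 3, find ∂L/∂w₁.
∂L/∂w₁ = 0

Forward pass:
z = w₁x = 0×4 = 0
h = ReLU(0) = 0
y = w₂h = 0×0 = 0

Backward pass:
∂L/∂y = 2(y - t) = 2(0 - 3) = -6
∂y/∂h = w₂ = 0
∂h/∂z = 0 (ReLU derivative)
∂z/∂w₁ = x = 4

∂L/∂w₁ = -6 × 0 × 0 × 4 = 0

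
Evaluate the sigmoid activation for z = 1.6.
0.832

sigmoid(1.6) = 1/(1 + e^(-1.6)) = 1/(1 + 0.2019) = 0.832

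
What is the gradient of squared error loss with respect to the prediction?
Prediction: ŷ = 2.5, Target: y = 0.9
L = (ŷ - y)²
∂L/∂ŷ = 3.2

∂L/∂ŷ = 2(ŷ - y) = 2(2.5 - 0.9) = 2(1.6) = 3.2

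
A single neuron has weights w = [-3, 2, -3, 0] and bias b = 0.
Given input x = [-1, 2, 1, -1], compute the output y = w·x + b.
y = 4

y = (-3)(-1) + (2)(2) + (-3)(1) + (0)(-1) + 0 = 4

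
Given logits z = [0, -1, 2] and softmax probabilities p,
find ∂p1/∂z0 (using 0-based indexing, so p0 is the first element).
∂p1/∂z0 = -0.004797

p = softmax(z) = [0.1142, 0.04201, 0.8438]
p1 = 0.04201, p0 = 0.1142

∂p1/∂z0 = -p1 × p0 = -0.04201 × 0.1142 = -0.004797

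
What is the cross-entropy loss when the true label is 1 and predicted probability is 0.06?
L = 2.813

L = -1·log(0.06) - 0·log(0.94) = -log(0.06) = 2.813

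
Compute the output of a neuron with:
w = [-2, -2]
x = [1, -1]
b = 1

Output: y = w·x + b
y = 1

y = (-2)(1) + (-2)(-1) + 1 = 1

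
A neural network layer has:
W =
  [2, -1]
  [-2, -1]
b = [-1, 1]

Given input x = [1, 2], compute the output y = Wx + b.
y = [-1, -3]

Wx = [2×1 + -1×2, -2×1 + -1×2]
   = [0, -4]
y = Wx + b = [0 + -1, -4 + 1] = [-1, -3]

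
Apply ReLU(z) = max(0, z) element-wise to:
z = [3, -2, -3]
h = [3, 0, 0]

ReLU applied element-wise: max(0,3)=3, max(0,-2)=0, max(0,-3)=0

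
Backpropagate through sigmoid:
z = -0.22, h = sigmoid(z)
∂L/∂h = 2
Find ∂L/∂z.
∂L/∂z = 0.494

σ(-0.22) = 0.4452
σ'(-0.22) = σ(-0.22)(1 - σ(-0.22)) = 0.4452 × 0.5548 = 0.247
∂L/∂z = ∂L/∂h · σ'(z) = 2 × 0.247 = 0.494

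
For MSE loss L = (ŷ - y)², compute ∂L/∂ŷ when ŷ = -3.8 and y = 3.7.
∂L/∂ŷ = -15.0

∂L/∂ŷ = 2(ŷ - y) = 2(-3.8 - 3.7) = 2(-7.5) = -15.0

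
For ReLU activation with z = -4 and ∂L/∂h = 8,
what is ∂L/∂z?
∂L/∂z = 0

h = ReLU(-4) = 0
Since z < 0: ∂h/∂z = 0
∂L/∂z = ∂L/∂h · ∂h/∂z = 8 × 0 = 0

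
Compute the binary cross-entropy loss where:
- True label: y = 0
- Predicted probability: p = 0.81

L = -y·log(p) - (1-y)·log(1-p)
L = 1.661

L = -0·log(0.81) - 1·log(0.19) = -log(0.19) = 1.661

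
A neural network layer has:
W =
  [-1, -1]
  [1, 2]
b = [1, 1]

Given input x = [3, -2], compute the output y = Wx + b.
y = [0, 0]

Wx = [-1×3 + -1×-2, 1×3 + 2×-2]
   = [-1, -1]
y = Wx + b = [-1 + 1, -1 + 1] = [0, 0]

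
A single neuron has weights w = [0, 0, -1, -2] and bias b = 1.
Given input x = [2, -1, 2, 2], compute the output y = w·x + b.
y = -5

y = (0)(2) + (0)(-1) + (-1)(2) + (-2)(2) + 1 = -5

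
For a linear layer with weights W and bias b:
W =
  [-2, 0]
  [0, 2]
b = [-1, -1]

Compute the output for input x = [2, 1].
y = [-5, 1]

Wx = [-2×2 + 0×1, 0×2 + 2×1]
   = [-4, 2]
y = Wx + b = [-4 + -1, 2 + -1] = [-5, 1]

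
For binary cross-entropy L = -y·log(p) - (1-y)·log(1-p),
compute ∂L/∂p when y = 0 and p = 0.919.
∂L/∂p = 12.35

∂L/∂p = -y/p + (1-y)/(1-p) = 0 + 1/0.081 = 12.35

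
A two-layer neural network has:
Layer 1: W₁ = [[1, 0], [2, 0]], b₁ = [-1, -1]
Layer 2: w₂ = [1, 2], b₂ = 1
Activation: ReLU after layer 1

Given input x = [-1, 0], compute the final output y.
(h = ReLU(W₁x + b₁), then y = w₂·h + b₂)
y = 1

Layer 1 pre-activation: z₁ = [-2, -3]
After ReLU: h = [0, 0]
Layer 2 output: y = 1×0 + 2×0 + 1 = 1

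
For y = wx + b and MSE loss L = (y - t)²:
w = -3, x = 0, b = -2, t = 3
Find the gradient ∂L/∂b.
∂L/∂b = -10

y = wx + b = (-3)(0) + -2 = -2
∂L/∂y = 2(y - t) = 2(-2 - 3) = -10
∂y/∂b = 1
∂L/∂b = ∂L/∂y · ∂y/∂b = -10 × 1 = -10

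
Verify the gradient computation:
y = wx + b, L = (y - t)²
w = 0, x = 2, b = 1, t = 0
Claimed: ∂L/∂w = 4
Correct

y = (0)(2) + 1 = 1
∂L/∂y = 2(y - t) = 2(1 - 0) = 2
∂y/∂w = x = 2
∂L/∂w = 2 × 2 = 4

Claimed value: 4
Correct: The correct gradient is 4.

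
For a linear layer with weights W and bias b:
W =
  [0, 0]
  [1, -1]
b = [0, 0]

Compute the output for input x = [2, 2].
y = [0, 0]

Wx = [0×2 + 0×2, 1×2 + -1×2]
   = [0, 0]
y = Wx + b = [0 + 0, 0 + 0] = [0, 0]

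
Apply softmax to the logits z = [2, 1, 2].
p = [0.4223, 0.1554, 0.4223]

exp(z) = [7.389, 2.718, 7.389]
Sum = 17.5
p = [0.4223, 0.1554, 0.4223]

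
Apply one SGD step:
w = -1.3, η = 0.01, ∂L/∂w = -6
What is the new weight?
w_new = -1.24

w_new = w - η·∂L/∂w = -1.3 - 0.01×(-6) = -1.3 - (-0.06) = -1.24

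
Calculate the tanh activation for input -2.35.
-0.982

tanh(-2.35) = (e^(-2.35) - e^(2.35))/(e^(-2.35) + e^(2.35)) = -0.982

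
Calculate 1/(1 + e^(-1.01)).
0.733

sigmoid(1.01) = 1/(1 + e^(-1.01)) = 1/(1 + 0.3642) = 0.733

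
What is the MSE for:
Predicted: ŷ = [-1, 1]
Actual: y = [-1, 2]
MSE = 0.5

MSE = (1/2)((-1--1)² + (1-2)²) = (1/2)(0 + 1) = 0.5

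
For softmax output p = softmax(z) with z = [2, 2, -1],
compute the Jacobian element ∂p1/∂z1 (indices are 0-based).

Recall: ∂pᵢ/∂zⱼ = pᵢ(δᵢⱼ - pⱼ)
∂p1/∂z1 = 0.2499

p = softmax(z) = [0.4879, 0.4879, 0.02429]
p1 = 0.4879

∂p1/∂z1 = p1(1 - p1) = 0.4879 × (1 - 0.4879) = 0.2499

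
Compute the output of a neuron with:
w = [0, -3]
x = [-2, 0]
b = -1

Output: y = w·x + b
y = -1

y = (0)(-2) + (-3)(0) + -1 = -1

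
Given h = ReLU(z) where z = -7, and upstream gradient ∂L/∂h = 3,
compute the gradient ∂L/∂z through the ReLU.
∂L/∂z = 0

h = ReLU(-7) = 0
Since z < 0: ∂h/∂z = 0
∂L/∂z = ∂L/∂h · ∂h/∂z = 3 × 0 = 0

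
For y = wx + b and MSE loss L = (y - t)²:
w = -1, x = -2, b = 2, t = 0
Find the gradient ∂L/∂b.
∂L/∂b = 8

y = wx + b = (-1)(-2) + 2 = 4
∂L/∂y = 2(y - t) = 2(4 - 0) = 8
∂y/∂b = 1
∂L/∂b = ∂L/∂y · ∂y/∂b = 8 × 1 = 8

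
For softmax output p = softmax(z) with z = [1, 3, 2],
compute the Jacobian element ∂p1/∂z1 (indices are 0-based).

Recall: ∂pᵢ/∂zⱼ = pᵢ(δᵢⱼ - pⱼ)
∂p1/∂z1 = 0.2227

p = softmax(z) = [0.09003, 0.6652, 0.2447]
p1 = 0.6652

∂p1/∂z1 = p1(1 - p1) = 0.6652 × (1 - 0.6652) = 0.2227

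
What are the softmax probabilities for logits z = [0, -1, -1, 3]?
p = [0.0458, 0.0169, 0.0169, 0.9205]

exp(z) = [1, 0.3679, 0.3679, 20.09]
Sum = 21.82
p = [0.0458, 0.0169, 0.0169, 0.9205]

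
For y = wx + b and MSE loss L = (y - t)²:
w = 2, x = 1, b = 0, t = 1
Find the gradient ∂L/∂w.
∂L/∂w = 2

y = wx + b = (2)(1) + 0 = 2
∂L/∂y = 2(y - t) = 2(2 - 1) = 2
∂y/∂w = x = 1
∂L/∂w = ∂L/∂y · ∂y/∂w = 2 × 1 = 2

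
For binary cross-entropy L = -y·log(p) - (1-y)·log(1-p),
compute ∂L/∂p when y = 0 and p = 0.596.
∂L/∂p = 2.475

∂L/∂p = -y/p + (1-y)/(1-p) = 0 + 1/0.404 = 2.475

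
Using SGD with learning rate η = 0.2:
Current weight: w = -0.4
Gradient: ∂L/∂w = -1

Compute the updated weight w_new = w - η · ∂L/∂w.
w_new = -0.2

w_new = w - η·∂L/∂w = -0.4 - 0.2×(-1) = -0.4 - (-0.2) = -0.2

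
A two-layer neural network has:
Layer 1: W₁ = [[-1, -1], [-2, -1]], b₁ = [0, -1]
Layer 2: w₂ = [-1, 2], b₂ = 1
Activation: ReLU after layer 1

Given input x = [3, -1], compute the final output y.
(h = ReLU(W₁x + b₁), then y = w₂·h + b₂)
y = 1

Layer 1 pre-activation: z₁ = [-2, -6]
After ReLU: h = [0, 0]
Layer 2 output: y = -1×0 + 2×0 + 1 = 1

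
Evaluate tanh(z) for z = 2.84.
0.9932

tanh(2.84) = (e^(2.84) - e^(-2.84))/(e^(2.84) + e^(-2.84)) = 0.9932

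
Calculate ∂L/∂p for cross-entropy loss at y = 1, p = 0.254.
∂L/∂p = -3.937

∂L/∂p = -y/p + (1-y)/(1-p) = -1/0.254 + 0 = -3.937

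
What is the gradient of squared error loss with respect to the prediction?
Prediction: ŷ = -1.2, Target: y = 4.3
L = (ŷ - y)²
∂L/∂ŷ = -11.0

∂L/∂ŷ = 2(ŷ - y) = 2(-1.2 - 4.3) = 2(-5.5) = -11.0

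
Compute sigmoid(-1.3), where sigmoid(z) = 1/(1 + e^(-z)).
0.2142

sigmoid(-1.3) = 1/(1 + e^(1.3)) = 1/(1 + 3.669) = 0.2142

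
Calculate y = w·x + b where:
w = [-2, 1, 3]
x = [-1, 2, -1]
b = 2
y = 3

y = (-2)(-1) + (1)(2) + (3)(-1) + 2 = 3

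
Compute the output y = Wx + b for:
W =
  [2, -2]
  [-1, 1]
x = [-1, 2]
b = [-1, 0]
y = [-7, 3]

Wx = [2×-1 + -2×2, -1×-1 + 1×2]
   = [-6, 3]
y = Wx + b = [-6 + -1, 3 + 0] = [-7, 3]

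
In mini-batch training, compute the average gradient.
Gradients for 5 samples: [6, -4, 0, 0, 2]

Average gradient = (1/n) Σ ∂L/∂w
Average gradient = 0.8

Average = (1/5)(6 + -4 + 0 + 0 + 2) = 4/5 = 0.8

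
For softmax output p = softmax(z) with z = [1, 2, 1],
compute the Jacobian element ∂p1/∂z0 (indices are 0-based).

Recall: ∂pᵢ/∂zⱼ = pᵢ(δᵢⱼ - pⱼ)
∂p1/∂z0 = -0.1221

p = softmax(z) = [0.2119, 0.5761, 0.2119]
p1 = 0.5761, p0 = 0.2119

∂p1/∂z0 = -p1 × p0 = -0.5761 × 0.2119 = -0.1221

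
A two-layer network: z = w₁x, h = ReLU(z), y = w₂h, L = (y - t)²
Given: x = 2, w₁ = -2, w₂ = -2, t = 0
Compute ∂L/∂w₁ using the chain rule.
∂L/∂w₁ = 0

Forward pass:
z = w₁x = -2×2 = -4
h = ReLU(-4) = 0
y = w₂h = -2×0 = 0

Backward pass:
∂L/∂y = 2(y - t) = 2(0 - 0) = 0
∂y/∂h = w₂ = -2
∂h/∂z = 0 (ReLU derivative)
∂z/∂w₁ = x = 2

∂L/∂w₁ = 0 × -2 × 0 × 2 = 0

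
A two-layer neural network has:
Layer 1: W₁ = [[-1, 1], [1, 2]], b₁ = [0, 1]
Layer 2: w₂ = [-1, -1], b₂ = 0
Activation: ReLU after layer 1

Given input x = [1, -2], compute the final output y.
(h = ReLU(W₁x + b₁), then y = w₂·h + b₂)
y = 0

Layer 1 pre-activation: z₁ = [-3, -2]
After ReLU: h = [0, 0]
Layer 2 output: y = -1×0 + -1×0 + 0 = 0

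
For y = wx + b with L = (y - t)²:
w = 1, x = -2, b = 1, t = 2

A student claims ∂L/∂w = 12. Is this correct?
Correct

y = (1)(-2) + 1 = -1
∂L/∂y = 2(y - t) = 2(-1 - 2) = -6
∂y/∂w = x = -2
∂L/∂w = -6 × -2 = 12

Claimed value: 12
Correct: The correct gradient is 12.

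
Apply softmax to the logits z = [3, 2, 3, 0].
p = [0.4136, 0.1522, 0.4136, 0.0206]

exp(z) = [20.09, 7.389, 20.09, 1]
Sum = 48.56
p = [0.4136, 0.1522, 0.4136, 0.0206]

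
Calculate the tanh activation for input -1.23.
-0.8426

tanh(-1.23) = (e^(-1.23) - e^(1.23))/(e^(-1.23) + e^(1.23)) = -0.8426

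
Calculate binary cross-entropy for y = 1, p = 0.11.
L = 2.207

L = -1·log(0.11) - 0·log(0.89) = -log(0.11) = 2.207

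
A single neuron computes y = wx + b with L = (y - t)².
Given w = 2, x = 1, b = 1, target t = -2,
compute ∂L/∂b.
∂L/∂b = 10

y = wx + b = (2)(1) + 1 = 3
∂L/∂y = 2(y - t) = 2(3 - -2) = 10
∂y/∂b = 1
∂L/∂b = ∂L/∂y · ∂y/∂b = 10 × 1 = 10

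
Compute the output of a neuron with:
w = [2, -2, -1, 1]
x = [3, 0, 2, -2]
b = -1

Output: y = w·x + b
y = 1

y = (2)(3) + (-2)(0) + (-1)(2) + (1)(-2) + -1 = 1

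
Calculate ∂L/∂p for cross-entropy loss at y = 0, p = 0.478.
∂L/∂p = 1.916

∂L/∂p = -y/p + (1-y)/(1-p) = 0 + 1/0.522 = 1.916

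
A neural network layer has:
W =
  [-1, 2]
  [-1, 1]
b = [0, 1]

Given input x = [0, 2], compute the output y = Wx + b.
y = [4, 3]

Wx = [-1×0 + 2×2, -1×0 + 1×2]
   = [4, 2]
y = Wx + b = [4 + 0, 2 + 1] = [4, 3]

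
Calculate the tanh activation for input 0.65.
0.5717

tanh(0.65) = (e^(0.65) - e^(-0.65))/(e^(0.65) + e^(-0.65)) = 0.5717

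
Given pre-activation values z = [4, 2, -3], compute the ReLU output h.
h = [4, 2, 0]

ReLU applied element-wise: max(0,4)=4, max(0,2)=2, max(0,-3)=0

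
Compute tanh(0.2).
0.1974

tanh(0.2) = (e^(0.2) - e^(-0.2))/(e^(0.2) + e^(-0.2)) = 0.1974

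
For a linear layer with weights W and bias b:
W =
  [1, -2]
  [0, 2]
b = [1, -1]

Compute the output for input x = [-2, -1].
y = [1, -3]

Wx = [1×-2 + -2×-1, 0×-2 + 2×-1]
   = [0, -2]
y = Wx + b = [0 + 1, -2 + -1] = [1, -3]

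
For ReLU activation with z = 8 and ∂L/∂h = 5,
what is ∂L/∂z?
∂L/∂z = 5

h = ReLU(8) = 8
Since z > 0: ∂h/∂z = 1
∂L/∂z = ∂L/∂h · ∂h/∂z = 5 × 1 = 5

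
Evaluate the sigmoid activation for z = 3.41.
0.968

sigmoid(3.41) = 1/(1 + e^(-3.41)) = 1/(1 + 0.03304) = 0.968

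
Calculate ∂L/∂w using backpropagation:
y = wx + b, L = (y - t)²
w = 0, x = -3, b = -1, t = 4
∂L/∂w = 30

y = wx + b = (0)(-3) + -1 = -1
∂L/∂y = 2(y - t) = 2(-1 - 4) = -10
∂y/∂w = x = -3
∂L/∂w = ∂L/∂y · ∂y/∂w = -10 × -3 = 30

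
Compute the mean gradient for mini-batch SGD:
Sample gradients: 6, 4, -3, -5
Average gradient = 0.5

Average = (1/4)(6 + 4 + -3 + -5) = 2/4 = 0.5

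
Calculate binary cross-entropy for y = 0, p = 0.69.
L = 1.171

L = -0·log(0.69) - 1·log(0.31) = -log(0.31) = 1.171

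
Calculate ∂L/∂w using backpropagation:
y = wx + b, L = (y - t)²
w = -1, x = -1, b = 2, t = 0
∂L/∂w = -6

y = wx + b = (-1)(-1) + 2 = 3
∂L/∂y = 2(y - t) = 2(3 - 0) = 6
∂y/∂w = x = -1
∂L/∂w = ∂L/∂y · ∂y/∂w = 6 × -1 = -6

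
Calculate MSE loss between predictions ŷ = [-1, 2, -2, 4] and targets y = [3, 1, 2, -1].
MSE = 14.5

MSE = (1/4)((-1-3)² + (2-1)² + (-2-2)² + (4--1)²) = (1/4)(16 + 1 + 16 + 25) = 14.5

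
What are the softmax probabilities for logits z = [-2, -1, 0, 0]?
p = [0.0541, 0.147, 0.3995, 0.3995]

exp(z) = [0.1353, 0.3679, 1, 1]
Sum = 2.503
p = [0.0541, 0.147, 0.3995, 0.3995]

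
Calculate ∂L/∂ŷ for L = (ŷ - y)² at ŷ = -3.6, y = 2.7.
∂L/∂ŷ = -12.6

∂L/∂ŷ = 2(ŷ - y) = 2(-3.6 - 2.7) = 2(-6.3) = -12.6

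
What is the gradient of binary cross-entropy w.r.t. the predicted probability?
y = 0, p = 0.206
∂L/∂p = 1.259

∂L/∂p = -y/p + (1-y)/(1-p) = 0 + 1/0.794 = 1.259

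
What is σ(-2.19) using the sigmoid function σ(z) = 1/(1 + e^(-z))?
0.1007

sigmoid(-2.19) = 1/(1 + e^(2.19)) = 1/(1 + 8.935) = 0.1007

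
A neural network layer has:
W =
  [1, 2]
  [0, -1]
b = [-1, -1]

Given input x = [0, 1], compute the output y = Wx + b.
y = [1, -2]

Wx = [1×0 + 2×1, 0×0 + -1×1]
   = [2, -1]
y = Wx + b = [2 + -1, -1 + -1] = [1, -2]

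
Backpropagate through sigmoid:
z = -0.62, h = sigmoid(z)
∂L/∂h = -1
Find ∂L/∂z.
∂L/∂z = -0.2274

σ(-0.62) = 0.3498
σ'(-0.62) = σ(-0.62)(1 - σ(-0.62)) = 0.3498 × 0.6502 = 0.2274
∂L/∂z = ∂L/∂h · σ'(z) = -1 × 0.2274 = -0.2274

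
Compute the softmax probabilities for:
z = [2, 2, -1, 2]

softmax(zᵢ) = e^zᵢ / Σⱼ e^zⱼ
p = [0.3279, 0.3279, 0.0163, 0.3279]

exp(z) = [7.389, 7.389, 0.3679, 7.389]
Sum = 22.54
p = [0.3279, 0.3279, 0.0163, 0.3279]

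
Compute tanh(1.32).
0.8668

tanh(1.32) = (e^(1.32) - e^(-1.32))/(e^(1.32) + e^(-1.32)) = 0.8668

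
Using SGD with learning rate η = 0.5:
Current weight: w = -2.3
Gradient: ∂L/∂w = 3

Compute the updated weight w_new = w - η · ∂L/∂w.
w_new = -3.8

w_new = w - η·∂L/∂w = -2.3 - 0.5×(3) = -2.3 - (1.5) = -3.8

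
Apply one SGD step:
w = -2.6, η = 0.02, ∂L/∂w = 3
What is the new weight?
w_new = -2.66

w_new = w - η·∂L/∂w = -2.6 - 0.02×(3) = -2.6 - (0.06) = -2.66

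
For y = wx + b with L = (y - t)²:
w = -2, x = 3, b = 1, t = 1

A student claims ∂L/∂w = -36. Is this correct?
Correct

y = (-2)(3) + 1 = -5
∂L/∂y = 2(y - t) = 2(-5 - 1) = -12
∂y/∂w = x = 3
∂L/∂w = -12 × 3 = -36

Claimed value: -36
Correct: The correct gradient is -36.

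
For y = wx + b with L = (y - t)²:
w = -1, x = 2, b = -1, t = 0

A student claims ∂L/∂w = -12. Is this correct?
Correct

y = (-1)(2) + -1 = -3
∂L/∂y = 2(y - t) = 2(-3 - 0) = -6
∂y/∂w = x = 2
∂L/∂w = -6 × 2 = -12

Claimed value: -12
Correct: The correct gradient is -12.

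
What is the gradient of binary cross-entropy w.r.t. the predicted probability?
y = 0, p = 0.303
∂L/∂p = 1.435

∂L/∂p = -y/p + (1-y)/(1-p) = 0 + 1/0.697 = 1.435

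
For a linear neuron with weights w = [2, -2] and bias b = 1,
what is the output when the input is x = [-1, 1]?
y = -3

y = (2)(-1) + (-2)(1) + 1 = -3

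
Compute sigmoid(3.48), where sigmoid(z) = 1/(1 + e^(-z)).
0.9701

sigmoid(3.48) = 1/(1 + e^(-3.48)) = 1/(1 + 0.03081) = 0.9701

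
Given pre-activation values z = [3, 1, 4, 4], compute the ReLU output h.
h = [3, 1, 4, 4]

ReLU applied element-wise: max(0,3)=3, max(0,1)=1, max(0,4)=4, max(0,4)=4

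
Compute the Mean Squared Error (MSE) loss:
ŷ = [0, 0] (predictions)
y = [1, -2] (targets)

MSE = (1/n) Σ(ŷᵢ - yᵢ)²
MSE = 2.5

MSE = (1/2)((0-1)² + (0--2)²) = (1/2)(1 + 4) = 2.5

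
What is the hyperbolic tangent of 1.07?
0.7895

tanh(1.07) = (e^(1.07) - e^(-1.07))/(e^(1.07) + e^(-1.07)) = 0.7895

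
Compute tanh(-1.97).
-0.9618

tanh(-1.97) = (e^(-1.97) - e^(1.97))/(e^(-1.97) + e^(1.97)) = -0.9618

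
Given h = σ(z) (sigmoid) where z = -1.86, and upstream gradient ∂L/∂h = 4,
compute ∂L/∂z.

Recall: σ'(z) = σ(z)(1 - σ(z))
∂L/∂z = 0.4662

σ(-1.86) = 0.1347
σ'(-1.86) = σ(-1.86)(1 - σ(-1.86)) = 0.1347 × 0.8653 = 0.1166
∂L/∂z = ∂L/∂h · σ'(z) = 4 × 0.1166 = 0.4662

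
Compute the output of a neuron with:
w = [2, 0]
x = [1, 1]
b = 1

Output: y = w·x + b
y = 3

y = (2)(1) + (0)(1) + 1 = 3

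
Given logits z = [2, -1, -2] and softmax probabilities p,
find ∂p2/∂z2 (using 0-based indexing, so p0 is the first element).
∂p2/∂z2 = 0.01685

p = softmax(z) = [0.9362, 0.04661, 0.01715]
p2 = 0.01715

∂p2/∂z2 = p2(1 - p2) = 0.01715 × (1 - 0.01715) = 0.01685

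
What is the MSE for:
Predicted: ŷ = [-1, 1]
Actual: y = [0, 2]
MSE = 1

MSE = (1/2)((-1-0)² + (1-2)²) = (1/2)(1 + 1) = 1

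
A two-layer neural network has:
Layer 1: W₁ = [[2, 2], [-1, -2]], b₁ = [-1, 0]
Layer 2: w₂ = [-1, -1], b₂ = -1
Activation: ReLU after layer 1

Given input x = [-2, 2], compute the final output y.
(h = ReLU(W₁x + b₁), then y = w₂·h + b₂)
y = -1

Layer 1 pre-activation: z₁ = [-1, -2]
After ReLU: h = [0, 0]
Layer 2 output: y = -1×0 + -1×0 + -1 = -1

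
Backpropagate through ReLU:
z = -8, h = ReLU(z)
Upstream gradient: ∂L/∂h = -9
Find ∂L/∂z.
∂L/∂z = 0

h = ReLU(-8) = 0
Since z < 0: ∂h/∂z = 0
∂L/∂z = ∂L/∂h · ∂h/∂z = -9 × 0 = 0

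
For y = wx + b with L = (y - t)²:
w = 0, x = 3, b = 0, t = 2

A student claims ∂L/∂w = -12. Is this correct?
Correct

y = (0)(3) + 0 = 0
∂L/∂y = 2(y - t) = 2(0 - 2) = -4
∂y/∂w = x = 3
∂L/∂w = -4 × 3 = -12

Claimed value: -12
Correct: The correct gradient is -12.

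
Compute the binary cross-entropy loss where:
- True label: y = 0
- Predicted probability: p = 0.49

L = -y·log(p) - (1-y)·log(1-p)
L = 0.6733

L = -0·log(0.49) - 1·log(0.51) = -log(0.51) = 0.6733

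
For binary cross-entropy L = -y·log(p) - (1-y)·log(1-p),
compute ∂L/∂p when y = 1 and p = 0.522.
∂L/∂p = -1.916

∂L/∂p = -y/p + (1-y)/(1-p) = -1/0.522 + 0 = -1.916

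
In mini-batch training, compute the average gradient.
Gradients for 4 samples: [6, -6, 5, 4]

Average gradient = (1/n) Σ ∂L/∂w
Average gradient = 2.25

Average = (1/4)(6 + -6 + 5 + 4) = 9/4 = 2.25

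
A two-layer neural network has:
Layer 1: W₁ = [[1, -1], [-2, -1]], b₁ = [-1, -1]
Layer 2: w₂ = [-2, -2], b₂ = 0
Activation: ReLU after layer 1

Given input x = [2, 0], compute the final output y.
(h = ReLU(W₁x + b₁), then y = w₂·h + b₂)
y = -2

Layer 1 pre-activation: z₁ = [1, -5]
After ReLU: h = [1, 0]
Layer 2 output: y = -2×1 + -2×0 + 0 = -2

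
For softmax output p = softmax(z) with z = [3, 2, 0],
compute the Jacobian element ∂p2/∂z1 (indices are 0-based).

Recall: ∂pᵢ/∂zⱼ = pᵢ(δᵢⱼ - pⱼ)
∂p2/∂z1 = -0.009113

p = softmax(z) = [0.7054, 0.2595, 0.03512]
p2 = 0.03512, p1 = 0.2595

∂p2/∂z1 = -p2 × p1 = -0.03512 × 0.2595 = -0.009113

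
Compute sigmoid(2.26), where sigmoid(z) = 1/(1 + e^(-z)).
0.9055

sigmoid(2.26) = 1/(1 + e^(-2.26)) = 1/(1 + 0.1044) = 0.9055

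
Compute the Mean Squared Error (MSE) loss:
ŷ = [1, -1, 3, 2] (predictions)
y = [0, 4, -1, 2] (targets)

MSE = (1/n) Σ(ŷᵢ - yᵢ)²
MSE = 10.5

MSE = (1/4)((1-0)² + (-1-4)² + (3--1)² + (2-2)²) = (1/4)(1 + 25 + 16 + 0) = 10.5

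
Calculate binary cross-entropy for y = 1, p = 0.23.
L = 1.47

L = -1·log(0.23) - 0·log(0.77) = -log(0.23) = 1.47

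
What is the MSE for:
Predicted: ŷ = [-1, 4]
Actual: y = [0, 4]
MSE = 0.5

MSE = (1/2)((-1-0)² + (4-4)²) = (1/2)(1 + 0) = 0.5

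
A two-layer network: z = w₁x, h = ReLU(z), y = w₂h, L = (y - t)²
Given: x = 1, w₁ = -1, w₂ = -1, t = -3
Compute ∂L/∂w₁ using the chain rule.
∂L/∂w₁ = 0

Forward pass:
z = w₁x = -1×1 = -1
h = ReLU(-1) = 0
y = w₂h = -1×0 = 0

Backward pass:
∂L/∂y = 2(y - t) = 2(0 - -3) = 6
∂y/∂h = w₂ = -1
∂h/∂z = 0 (ReLU derivative)
∂z/∂w₁ = x = 1

∂L/∂w₁ = 6 × -1 × 0 × 1 = 0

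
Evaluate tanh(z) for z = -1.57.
-0.917

tanh(-1.57) = (e^(-1.57) - e^(1.57))/(e^(-1.57) + e^(1.57)) = -0.917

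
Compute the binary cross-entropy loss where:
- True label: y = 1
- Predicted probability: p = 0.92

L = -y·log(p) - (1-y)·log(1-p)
L = 0.08338

L = -1·log(0.92) - 0·log(0.08) = -log(0.92) = 0.08338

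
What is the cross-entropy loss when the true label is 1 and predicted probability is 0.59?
L = 0.5276

L = -1·log(0.59) - 0·log(0.41) = -log(0.59) = 0.5276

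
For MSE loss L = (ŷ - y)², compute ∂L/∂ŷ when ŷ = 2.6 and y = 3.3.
∂L/∂ŷ = -1.4

∂L/∂ŷ = 2(ŷ - y) = 2(2.6 - 3.3) = 2(-0.7) = -1.4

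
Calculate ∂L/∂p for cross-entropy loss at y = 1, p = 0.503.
∂L/∂p = -1.988

∂L/∂p = -y/p + (1-y)/(1-p) = -1/0.503 + 0 = -1.988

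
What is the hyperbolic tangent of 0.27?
0.2636

tanh(0.27) = (e^(0.27) - e^(-0.27))/(e^(0.27) + e^(-0.27)) = 0.2636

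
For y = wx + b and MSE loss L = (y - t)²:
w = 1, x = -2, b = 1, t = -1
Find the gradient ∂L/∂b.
∂L/∂b = 0

y = wx + b = (1)(-2) + 1 = -1
∂L/∂y = 2(y - t) = 2(-1 - -1) = 0
∂y/∂b = 1
∂L/∂b = ∂L/∂y · ∂y/∂b = 0 × 1 = 0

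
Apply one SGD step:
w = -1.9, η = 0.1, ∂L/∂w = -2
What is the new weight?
w_new = -1.7

w_new = w - η·∂L/∂w = -1.9 - 0.1×(-2) = -1.9 - (-0.2) = -1.7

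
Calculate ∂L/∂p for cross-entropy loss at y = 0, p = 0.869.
∂L/∂p = 7.634

∂L/∂p = -y/p + (1-y)/(1-p) = 0 + 1/0.131 = 7.634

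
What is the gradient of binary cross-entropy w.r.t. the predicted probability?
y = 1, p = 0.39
∂L/∂p = -2.564

∂L/∂p = -y/p + (1-y)/(1-p) = -1/0.39 + 0 = -2.564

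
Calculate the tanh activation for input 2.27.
0.9789

tanh(2.27) = (e^(2.27) - e^(-2.27))/(e^(2.27) + e^(-2.27)) = 0.9789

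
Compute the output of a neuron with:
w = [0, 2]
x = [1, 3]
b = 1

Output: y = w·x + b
y = 7

y = (0)(1) + (2)(3) + 1 = 7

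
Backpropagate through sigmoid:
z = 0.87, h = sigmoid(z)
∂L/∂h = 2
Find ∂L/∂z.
∂L/∂z = 0.4162

σ(0.87) = 0.7047
σ'(0.87) = σ(0.87)(1 - σ(0.87)) = 0.7047 × 0.2953 = 0.2081
∂L/∂z = ∂L/∂h · σ'(z) = 2 × 0.2081 = 0.4162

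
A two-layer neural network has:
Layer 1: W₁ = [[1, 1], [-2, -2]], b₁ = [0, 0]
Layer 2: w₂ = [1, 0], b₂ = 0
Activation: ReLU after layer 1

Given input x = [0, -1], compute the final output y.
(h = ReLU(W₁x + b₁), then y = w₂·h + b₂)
y = 0

Layer 1 pre-activation: z₁ = [-1, 2]
After ReLU: h = [0, 2]
Layer 2 output: y = 1×0 + 0×2 + 0 = 0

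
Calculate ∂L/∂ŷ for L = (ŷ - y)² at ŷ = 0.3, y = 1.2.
∂L/∂ŷ = -1.8

∂L/∂ŷ = 2(ŷ - y) = 2(0.3 - 1.2) = 2(-0.9) = -1.8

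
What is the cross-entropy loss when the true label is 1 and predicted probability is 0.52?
L = 0.6539

L = -1·log(0.52) - 0·log(0.48) = -log(0.52) = 0.6539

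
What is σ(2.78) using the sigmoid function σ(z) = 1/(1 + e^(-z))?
0.9416

sigmoid(2.78) = 1/(1 + e^(-2.78)) = 1/(1 + 0.06204) = 0.9416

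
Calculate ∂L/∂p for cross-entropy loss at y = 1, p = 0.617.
∂L/∂p = -1.621

∂L/∂p = -y/p + (1-y)/(1-p) = -1/0.617 + 0 = -1.621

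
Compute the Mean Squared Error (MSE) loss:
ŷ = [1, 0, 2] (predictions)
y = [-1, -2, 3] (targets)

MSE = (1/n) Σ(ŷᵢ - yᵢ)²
MSE = 3

MSE = (1/3)((1--1)² + (0--2)² + (2-3)²) = (1/3)(4 + 4 + 1) = 3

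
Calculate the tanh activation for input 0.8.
0.664

tanh(0.8) = (e^(0.8) - e^(-0.8))/(e^(0.8) + e^(-0.8)) = 0.664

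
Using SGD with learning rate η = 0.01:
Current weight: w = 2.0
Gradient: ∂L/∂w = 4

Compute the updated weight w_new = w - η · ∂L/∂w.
w_new = 1.96

w_new = w - η·∂L/∂w = 2.0 - 0.01×(4) = 2.0 - (0.04) = 1.96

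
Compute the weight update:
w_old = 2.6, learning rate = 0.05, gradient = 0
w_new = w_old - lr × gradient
w_new = 2.6

w_new = w - η·∂L/∂w = 2.6 - 0.05×(0) = 2.6 - (0) = 2.6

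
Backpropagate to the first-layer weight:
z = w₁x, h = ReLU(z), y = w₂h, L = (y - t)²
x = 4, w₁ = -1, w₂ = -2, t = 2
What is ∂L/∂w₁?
∂L/∂w₁ = 0

Forward pass:
z = w₁x = -1×4 = -4
h = ReLU(-4) = 0
y = w₂h = -2×0 = 0

Backward pass:
∂L/∂y = 2(y - t) = 2(0 - 2) = -4
∂y/∂h = w₂ = -2
∂h/∂z = 0 (ReLU derivative)
∂z/∂w₁ = x = 4

∂L/∂w₁ = -4 × -2 × 0 × 4 = 0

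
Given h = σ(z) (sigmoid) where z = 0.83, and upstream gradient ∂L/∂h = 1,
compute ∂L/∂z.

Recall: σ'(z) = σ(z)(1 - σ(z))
∂L/∂z = 0.2114

σ(0.83) = 0.6964
σ'(0.83) = σ(0.83)(1 - σ(0.83)) = 0.6964 × 0.3036 = 0.2114
∂L/∂z = ∂L/∂h · σ'(z) = 1 × 0.2114 = 0.2114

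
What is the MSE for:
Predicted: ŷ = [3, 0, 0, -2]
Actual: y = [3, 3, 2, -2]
MSE = 3.25

MSE = (1/4)((3-3)² + (0-3)² + (0-2)² + (-2--2)²) = (1/4)(0 + 9 + 4 + 0) = 3.25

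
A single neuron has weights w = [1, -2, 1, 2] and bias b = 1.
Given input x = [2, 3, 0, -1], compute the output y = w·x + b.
y = -5

y = (1)(2) + (-2)(3) + (1)(0) + (2)(-1) + 1 = -5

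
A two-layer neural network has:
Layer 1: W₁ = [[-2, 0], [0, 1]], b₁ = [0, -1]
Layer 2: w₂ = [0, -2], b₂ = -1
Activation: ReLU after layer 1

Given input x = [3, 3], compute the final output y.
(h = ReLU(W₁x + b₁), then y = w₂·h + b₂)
y = -5

Layer 1 pre-activation: z₁ = [-6, 2]
After ReLU: h = [0, 2]
Layer 2 output: y = 0×0 + -2×2 + -1 = -5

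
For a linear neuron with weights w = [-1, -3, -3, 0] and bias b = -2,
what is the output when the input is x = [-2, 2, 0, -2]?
y = -6

y = (-1)(-2) + (-3)(2) + (-3)(0) + (0)(-2) + -2 = -6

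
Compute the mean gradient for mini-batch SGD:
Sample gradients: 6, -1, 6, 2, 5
Average gradient = 3.6

Average = (1/5)(6 + -1 + 6 + 2 + 5) = 18/5 = 3.6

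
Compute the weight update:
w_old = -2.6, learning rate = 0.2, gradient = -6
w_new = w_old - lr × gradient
w_new = -1.4

w_new = w - η·∂L/∂w = -2.6 - 0.2×(-6) = -2.6 - (-1.2) = -1.4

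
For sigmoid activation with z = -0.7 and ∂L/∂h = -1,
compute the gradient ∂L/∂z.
∂L/∂z = -0.2217

σ(-0.7) = 0.3318
σ'(-0.7) = σ(-0.7)(1 - σ(-0.7)) = 0.3318 × 0.6682 = 0.2217
∂L/∂z = ∂L/∂h · σ'(z) = -1 × 0.2217 = -0.2217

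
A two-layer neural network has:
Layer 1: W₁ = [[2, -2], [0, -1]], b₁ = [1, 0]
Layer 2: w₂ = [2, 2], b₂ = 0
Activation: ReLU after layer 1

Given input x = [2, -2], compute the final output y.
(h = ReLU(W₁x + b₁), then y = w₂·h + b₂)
y = 22

Layer 1 pre-activation: z₁ = [9, 2]
After ReLU: h = [9, 2]
Layer 2 output: y = 2×9 + 2×2 + 0 = 22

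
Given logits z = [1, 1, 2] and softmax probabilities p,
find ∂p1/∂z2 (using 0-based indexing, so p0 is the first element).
∂p1/∂z2 = -0.1221

p = softmax(z) = [0.2119, 0.2119, 0.5761]
p1 = 0.2119, p2 = 0.5761

∂p1/∂z2 = -p1 × p2 = -0.2119 × 0.5761 = -0.1221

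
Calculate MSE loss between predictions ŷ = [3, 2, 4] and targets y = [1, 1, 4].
MSE = 1.667

MSE = (1/3)((3-1)² + (2-1)² + (4-4)²) = (1/3)(4 + 1 + 0) = 1.667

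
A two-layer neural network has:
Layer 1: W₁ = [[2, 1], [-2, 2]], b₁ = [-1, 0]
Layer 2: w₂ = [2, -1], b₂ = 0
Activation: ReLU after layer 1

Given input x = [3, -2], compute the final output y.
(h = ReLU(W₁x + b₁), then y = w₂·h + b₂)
y = 6

Layer 1 pre-activation: z₁ = [3, -10]
After ReLU: h = [3, 0]
Layer 2 output: y = 2×3 + -1×0 + 0 = 6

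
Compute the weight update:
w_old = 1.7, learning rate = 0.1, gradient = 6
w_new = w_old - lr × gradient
w_new = 1.1

w_new = w - η·∂L/∂w = 1.7 - 0.1×(6) = 1.7 - (0.6) = 1.1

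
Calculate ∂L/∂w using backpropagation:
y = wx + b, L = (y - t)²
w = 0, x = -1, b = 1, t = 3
∂L/∂w = 4

y = wx + b = (0)(-1) + 1 = 1
∂L/∂y = 2(y - t) = 2(1 - 3) = -4
∂y/∂w = x = -1
∂L/∂w = ∂L/∂y · ∂y/∂w = -4 × -1 = 4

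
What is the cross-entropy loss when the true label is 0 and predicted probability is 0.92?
L = 2.526

L = -0·log(0.92) - 1·log(0.08) = -log(0.08) = 2.526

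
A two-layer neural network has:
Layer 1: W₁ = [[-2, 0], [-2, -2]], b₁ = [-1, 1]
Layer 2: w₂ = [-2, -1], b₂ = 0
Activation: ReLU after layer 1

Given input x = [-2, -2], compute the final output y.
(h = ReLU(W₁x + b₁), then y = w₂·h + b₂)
y = -15

Layer 1 pre-activation: z₁ = [3, 9]
After ReLU: h = [3, 9]
Layer 2 output: y = -2×3 + -1×9 + 0 = -15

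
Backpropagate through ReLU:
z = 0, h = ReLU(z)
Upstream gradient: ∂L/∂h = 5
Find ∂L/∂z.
∂L/∂z = 0

h = ReLU(0) = 0
At z = 0: ∂h/∂z = 0 (by convention)
∂L/∂z = ∂L/∂h · ∂h/∂z = 5 × 0 = 0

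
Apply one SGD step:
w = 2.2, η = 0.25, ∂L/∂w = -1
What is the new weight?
w_new = 2.45

w_new = w - η·∂L/∂w = 2.2 - 0.25×(-1) = 2.2 - (-0.25) = 2.45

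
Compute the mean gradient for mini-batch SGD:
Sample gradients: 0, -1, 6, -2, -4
Average gradient = -0.2

Average = (1/5)(0 + -1 + 6 + -2 + -4) = -1/5 = -0.2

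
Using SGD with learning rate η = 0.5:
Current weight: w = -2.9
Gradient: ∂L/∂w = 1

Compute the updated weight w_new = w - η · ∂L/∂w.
w_new = -3.4

w_new = w - η·∂L/∂w = -2.9 - 0.5×(1) = -2.9 - (0.5) = -3.4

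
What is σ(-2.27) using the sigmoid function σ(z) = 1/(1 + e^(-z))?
0.09364

sigmoid(-2.27) = 1/(1 + e^(2.27)) = 1/(1 + 9.679) = 0.09364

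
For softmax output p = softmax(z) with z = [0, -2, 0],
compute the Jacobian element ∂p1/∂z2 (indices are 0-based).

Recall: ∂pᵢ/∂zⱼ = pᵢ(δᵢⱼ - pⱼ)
∂p1/∂z2 = -0.02968

p = softmax(z) = [0.4683, 0.06338, 0.4683]
p1 = 0.06338, p2 = 0.4683

∂p1/∂z2 = -p1 × p2 = -0.06338 × 0.4683 = -0.02968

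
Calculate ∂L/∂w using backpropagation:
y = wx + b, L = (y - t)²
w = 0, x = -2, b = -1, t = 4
∂L/∂w = 20

y = wx + b = (0)(-2) + -1 = -1
∂L/∂y = 2(y - t) = 2(-1 - 4) = -10
∂y/∂w = x = -2
∂L/∂w = ∂L/∂y · ∂y/∂w = -10 × -2 = 20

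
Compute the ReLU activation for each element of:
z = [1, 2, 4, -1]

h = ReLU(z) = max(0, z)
h = [1, 2, 4, 0]

ReLU applied element-wise: max(0,1)=1, max(0,2)=2, max(0,4)=4, max(0,-1)=0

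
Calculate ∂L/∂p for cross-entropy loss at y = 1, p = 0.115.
∂L/∂p = -8.696

∂L/∂p = -y/p + (1-y)/(1-p) = -1/0.115 + 0 = -8.696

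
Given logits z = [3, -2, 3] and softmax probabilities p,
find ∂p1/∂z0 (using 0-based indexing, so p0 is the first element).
∂p1/∂z0 = -0.001673

p = softmax(z) = [0.4983, 0.003358, 0.4983]
p1 = 0.003358, p0 = 0.4983

∂p1/∂z0 = -p1 × p0 = -0.003358 × 0.4983 = -0.001673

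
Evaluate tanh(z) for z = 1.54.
0.9121

tanh(1.54) = (e^(1.54) - e^(-1.54))/(e^(1.54) + e^(-1.54)) = 0.9121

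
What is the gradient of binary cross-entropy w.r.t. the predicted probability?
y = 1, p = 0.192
∂L/∂p = -5.208

∂L/∂p = -y/p + (1-y)/(1-p) = -1/0.192 + 0 = -5.208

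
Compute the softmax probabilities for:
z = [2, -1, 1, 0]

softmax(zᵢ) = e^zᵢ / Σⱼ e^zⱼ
p = [0.6439, 0.0321, 0.2369, 0.0871]

exp(z) = [7.389, 0.3679, 2.718, 1]
Sum = 11.48
p = [0.6439, 0.0321, 0.2369, 0.0871]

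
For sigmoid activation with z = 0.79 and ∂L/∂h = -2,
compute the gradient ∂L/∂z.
∂L/∂z = -0.4294

σ(0.79) = 0.6878
σ'(0.79) = σ(0.79)(1 - σ(0.79)) = 0.6878 × 0.3122 = 0.2147
∂L/∂z = ∂L/∂h · σ'(z) = -2 × 0.2147 = -0.4294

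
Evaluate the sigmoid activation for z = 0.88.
0.7068

sigmoid(0.88) = 1/(1 + e^(-0.88)) = 1/(1 + 0.4148) = 0.7068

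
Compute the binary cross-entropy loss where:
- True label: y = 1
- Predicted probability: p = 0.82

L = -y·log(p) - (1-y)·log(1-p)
L = 0.1985

L = -1·log(0.82) - 0·log(0.18) = -log(0.82) = 0.1985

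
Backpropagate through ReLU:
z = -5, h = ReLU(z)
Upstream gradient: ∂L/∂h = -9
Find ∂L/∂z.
∂L/∂z = 0

h = ReLU(-5) = 0
Since z < 0: ∂h/∂z = 0
∂L/∂z = ∂L/∂h · ∂h/∂z = -9 × 0 = 0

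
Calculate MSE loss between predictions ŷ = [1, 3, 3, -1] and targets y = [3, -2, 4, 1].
MSE = 8.5

MSE = (1/4)((1-3)² + (3--2)² + (3-4)² + (-1-1)²) = (1/4)(4 + 25 + 1 + 4) = 8.5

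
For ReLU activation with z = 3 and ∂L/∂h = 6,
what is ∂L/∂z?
∂L/∂z = 6

h = ReLU(3) = 3
Since z > 0: ∂h/∂z = 1
∂L/∂z = ∂L/∂h · ∂h/∂z = 6 × 1 = 6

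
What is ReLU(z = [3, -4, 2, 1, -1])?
h = [3, 0, 2, 1, 0]

ReLU applied element-wise: max(0,3)=3, max(0,-4)=0, max(0,2)=2, max(0,1)=1, max(0,-1)=0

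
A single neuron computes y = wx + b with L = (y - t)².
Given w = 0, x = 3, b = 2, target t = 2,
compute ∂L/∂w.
∂L/∂w = 0

y = wx + b = (0)(3) + 2 = 2
∂L/∂y = 2(y - t) = 2(2 - 2) = 0
∂y/∂w = x = 3
∂L/∂w = ∂L/∂y · ∂y/∂w = 0 × 3 = 0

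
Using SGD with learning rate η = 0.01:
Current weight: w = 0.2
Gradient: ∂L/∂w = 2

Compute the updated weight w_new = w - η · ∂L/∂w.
w_new = 0.18

w_new = w - η·∂L/∂w = 0.2 - 0.01×(2) = 0.2 - (0.02) = 0.18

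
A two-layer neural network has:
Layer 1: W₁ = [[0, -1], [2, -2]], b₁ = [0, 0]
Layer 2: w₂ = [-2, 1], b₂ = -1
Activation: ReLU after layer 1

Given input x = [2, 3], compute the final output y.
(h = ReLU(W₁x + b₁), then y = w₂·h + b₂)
y = -1

Layer 1 pre-activation: z₁ = [-3, -2]
After ReLU: h = [0, 0]
Layer 2 output: y = -2×0 + 1×0 + -1 = -1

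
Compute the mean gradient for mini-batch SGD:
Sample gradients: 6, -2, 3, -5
Average gradient = 0.5

Average = (1/4)(6 + -2 + 3 + -5) = 2/4 = 0.5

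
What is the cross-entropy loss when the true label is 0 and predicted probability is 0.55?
L = 0.7985

L = -0·log(0.55) - 1·log(0.45) = -log(0.45) = 0.7985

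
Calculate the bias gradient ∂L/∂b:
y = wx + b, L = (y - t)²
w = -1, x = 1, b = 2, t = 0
∂L/∂b = 2

y = wx + b = (-1)(1) + 2 = 1
∂L/∂y = 2(y - t) = 2(1 - 0) = 2
∂y/∂b = 1
∂L/∂b = ∂L/∂y · ∂y/∂b = 2 × 1 = 2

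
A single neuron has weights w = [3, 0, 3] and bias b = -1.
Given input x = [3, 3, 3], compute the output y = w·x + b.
y = 17

y = (3)(3) + (0)(3) + (3)(3) + -1 = 17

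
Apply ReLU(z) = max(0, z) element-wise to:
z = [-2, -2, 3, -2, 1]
h = [0, 0, 3, 0, 1]

ReLU applied element-wise: max(0,-2)=0, max(0,-2)=0, max(0,3)=3, max(0,-2)=0, max(0,1)=1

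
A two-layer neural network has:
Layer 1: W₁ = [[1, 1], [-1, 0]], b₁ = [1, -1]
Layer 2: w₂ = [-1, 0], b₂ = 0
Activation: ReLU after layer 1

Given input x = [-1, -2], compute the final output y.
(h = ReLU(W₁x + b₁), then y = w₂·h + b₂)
y = 0

Layer 1 pre-activation: z₁ = [-2, 0]
After ReLU: h = [0, 0]
Layer 2 output: y = -1×0 + 0×0 + 0 = 0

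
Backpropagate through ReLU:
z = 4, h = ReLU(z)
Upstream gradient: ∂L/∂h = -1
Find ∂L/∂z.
∂L/∂z = -1

h = ReLU(4) = 4
Since z > 0: ∂h/∂z = 1
∂L/∂z = ∂L/∂h · ∂h/∂z = -1 × 1 = -1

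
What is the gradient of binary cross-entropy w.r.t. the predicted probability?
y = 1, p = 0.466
∂L/∂p = -2.146

∂L/∂p = -y/p + (1-y)/(1-p) = -1/0.466 + 0 = -2.146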